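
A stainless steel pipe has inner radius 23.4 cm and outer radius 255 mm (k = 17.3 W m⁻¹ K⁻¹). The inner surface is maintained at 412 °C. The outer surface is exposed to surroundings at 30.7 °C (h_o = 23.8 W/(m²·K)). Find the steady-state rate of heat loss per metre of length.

Series thermal resistances, inner to outer:
  R'_stainless steel = ln(0.255/0.234)/(2πk) = 0.08594/(2π·17.3) = 7.906×10^-4 m·K/W
  R'_conv,out = 1/(2πr h) = 1/(2π·0.255·23.8) = 0.02622 m·K/W
ΣR = 7.906×10^-4 + 0.02622 = 0.02701 m·K/W
Q' = ΔT/ΣR = (412 °C − 30.7 °C)/0.02701 = 14100 W/m

Q' = 14100 W/m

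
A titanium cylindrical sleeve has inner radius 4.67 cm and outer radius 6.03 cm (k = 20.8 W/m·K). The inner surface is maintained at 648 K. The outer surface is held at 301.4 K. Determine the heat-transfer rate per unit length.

Q' = 177 kW/m

Q' = 2πk·ΔT/ln(r₂/r₁) = 2π × 20.8 × 346.6 / ln(0.0603/0.0467) = 1.77×10^5 W/m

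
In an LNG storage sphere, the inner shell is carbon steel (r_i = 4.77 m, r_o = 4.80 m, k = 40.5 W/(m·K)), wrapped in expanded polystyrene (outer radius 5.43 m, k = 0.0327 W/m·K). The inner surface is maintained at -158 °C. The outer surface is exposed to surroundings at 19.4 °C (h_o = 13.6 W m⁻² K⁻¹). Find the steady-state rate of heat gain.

Treat each layer as a resistance in series:
  R_carbon steel = (1/4.77 − 1/4.80)/(4πk) = 0.001310/(4π·40.5) = 2.575×10^-6 K/W
  R_expanded polystyrene = (1/4.80 − 1/5.43)/(4πk) = 0.02417/(4π·0.0327) = 0.05882 K/W
  R_conv,out = 1/(4πr²h) = 1/(4π·5.43²·13.6) = 1.985×10^-4 K/W
ΣR = 2.575×10^-6 + 0.05882 + 1.985×10^-4 = 0.05902 K/W
Q = ΔT/ΣR = (-158 °C − 19.4 °C)/0.05902 = -3010 W
(Negative Q ⇒ heat flows inward; heat gain = 3010 W.)

Q = 3.01 kW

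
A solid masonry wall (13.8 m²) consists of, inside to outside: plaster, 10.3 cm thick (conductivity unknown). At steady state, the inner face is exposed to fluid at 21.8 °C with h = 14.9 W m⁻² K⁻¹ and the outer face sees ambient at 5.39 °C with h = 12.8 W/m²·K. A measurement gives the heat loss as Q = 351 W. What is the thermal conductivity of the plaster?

k = 0.206 W/m·K

ΣR = ΔT/Q = |21.8 − 5.39|/351 = 0.04675 K/W
Known resistances:
  R_conv,in = 1/(hA) = 1/(14.9·13.8) = 0.004863 K/W
  R_conv,out = 1/(hA) = 1/(12.8·13.8) = 0.005661 K/W
R_plaster = ΣR − ΣR_known = 0.04675 − 0.01052 = 0.03623 K/W
L/(kA) = 0.03623 ⇒ k = 0.103/(0.03623·13.8) = 0.206 W/m·K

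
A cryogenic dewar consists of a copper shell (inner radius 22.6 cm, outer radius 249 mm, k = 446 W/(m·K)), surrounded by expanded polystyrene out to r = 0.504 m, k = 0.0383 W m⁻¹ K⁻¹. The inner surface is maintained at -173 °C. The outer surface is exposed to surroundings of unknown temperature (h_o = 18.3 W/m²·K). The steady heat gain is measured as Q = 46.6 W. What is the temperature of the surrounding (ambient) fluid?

Sum the resistances:
  R_copper = (1/0.226 − 1/0.249)/(4πk) = 0.4087/(4π·446) = 7.292×10^-5 K/W
  R_expanded polystyrene = (1/0.249 − 1/0.504)/(4πk) = 2.032/(4π·0.0383) = 4.222 K/W
  R_conv,out = 1/(4πr²h) = 1/(4π·0.504²·18.3) = 0.01712 K/W
ΣR = 4.239 K/W
ΔT = Q·ΣR = 46.6 × 4.239 = 197.5 K
Heat flows inward, so T_out = T_in + ΔT = -173 + 197.5 = 24.5 °C

T_out = 24.5 °C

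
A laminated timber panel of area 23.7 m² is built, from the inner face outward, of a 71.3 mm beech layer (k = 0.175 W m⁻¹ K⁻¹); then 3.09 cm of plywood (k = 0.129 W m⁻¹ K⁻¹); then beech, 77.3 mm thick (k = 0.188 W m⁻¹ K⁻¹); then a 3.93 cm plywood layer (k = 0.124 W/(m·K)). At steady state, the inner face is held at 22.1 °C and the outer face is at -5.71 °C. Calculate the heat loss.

Series thermal resistances, inner to outer:
  R_beech = L/(kA) = 0.0713/(0.175·23.7) = 0.01719 K/W
  R_plywood = L/(kA) = 0.0309/(0.129·23.7) = 0.01011 K/W
  R_beech = L/(kA) = 0.0773/(0.188·23.7) = 0.01735 K/W
  R_plywood = L/(kA) = 0.0393/(0.124·23.7) = 0.01337 K/W
ΣR = 0.01719 + 0.01011 + 0.01735 + 0.01337 = 0.05802 K/W
Q = ΔT/ΣR = (22.1 °C − -5.71 °C)/0.05802 = 479 W

Q = 479 W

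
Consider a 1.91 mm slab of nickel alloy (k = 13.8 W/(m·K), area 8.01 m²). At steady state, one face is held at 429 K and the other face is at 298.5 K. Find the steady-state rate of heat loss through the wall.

Q = 7550 kW

Q = kA·ΔT/L = 13.8 × 8.01 × |429 K − 298.5 K| / 0.00191 = 7.55×10^6 W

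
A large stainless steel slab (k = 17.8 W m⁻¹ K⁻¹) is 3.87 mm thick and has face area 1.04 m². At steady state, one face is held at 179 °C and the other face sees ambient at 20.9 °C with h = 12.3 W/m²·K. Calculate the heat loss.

Treat each layer as a resistance in series:
  R_stainless steel = L/(kA) = 0.00387/(17.8·1.04) = 2.091×10^-4 K/W
  R_conv,out = 1/(hA) = 1/(12.3·1.04) = 0.07817 K/W
ΣR = 2.091×10^-4 + 0.07817 = 0.07838 K/W
Q = ΔT/ΣR = (179 °C − 20.9 °C)/0.07838 = 2020 W

Q = 2.02 kW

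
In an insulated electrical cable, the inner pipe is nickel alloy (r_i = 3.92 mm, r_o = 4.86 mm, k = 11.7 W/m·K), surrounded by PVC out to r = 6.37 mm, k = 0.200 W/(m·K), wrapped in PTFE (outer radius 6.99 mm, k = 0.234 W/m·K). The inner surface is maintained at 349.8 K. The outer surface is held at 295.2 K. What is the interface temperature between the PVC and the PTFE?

T = 307.5 K

Treat each layer as a resistance in series:
  R'_nickel alloy = ln(0.00486/0.00392)/(2πk) = 0.2149/(2π·11.7) = 0.002924 m·K/W
  R'_PVC = ln(0.00637/0.00486)/(2πk) = 0.2706/(2π·0.200) = 0.2153 m·K/W
  R'_PTFE = ln(0.00699/0.00637)/(2πk) = 0.09288/(2π·0.234) = 0.06317 m·K/W
ΣR = 0.002924 + 0.2153 + 0.06317 = 0.2814 m·K/W
Q' = ΔT/ΣR = (349.8 K − 295.2 K)/0.2814 = 194.0 W/m
From the inner boundary to the PVC/PTFE interface, ΣR_partial = 0.2182 m·K/W.
T_interface = T_in − Q'·ΣR_partial = 349.8 K − (194.0)(0.2182) = 307.5 K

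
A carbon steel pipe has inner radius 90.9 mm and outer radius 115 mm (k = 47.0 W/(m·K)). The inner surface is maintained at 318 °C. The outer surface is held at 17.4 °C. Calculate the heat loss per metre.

Q' = 2πk·ΔT/ln(r₂/r₁) = 2π × 47.0 × 300.6 / ln(0.115/0.0909) = 3.77×10^5 W/m

Q' = 377 kW/m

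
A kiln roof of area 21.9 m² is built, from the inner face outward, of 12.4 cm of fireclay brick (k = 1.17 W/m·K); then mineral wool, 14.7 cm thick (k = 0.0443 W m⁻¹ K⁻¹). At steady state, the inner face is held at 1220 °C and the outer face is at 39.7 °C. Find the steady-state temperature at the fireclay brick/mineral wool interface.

Treat each layer as a resistance in series:
  R_fireclay brick = L/(kA) = 0.124/(1.17·21.9) = 0.004839 K/W
  R_mineral wool = L/(kA) = 0.147/(0.0443·21.9) = 0.1515 K/W
ΣR = 0.004839 + 0.1515 = 0.1563 K/W
Q = ΔT/ΣR = (1220 °C − 39.7 °C)/0.1563 = 7552 W
From the inner boundary to the fireclay brick/mineral wool interface, ΣR_partial = 0.004839 K/W.
T_interface = T_in − Q·ΣR_partial = 1220 °C − (7552)(0.004839) = 1183 °C

T = 1183 °C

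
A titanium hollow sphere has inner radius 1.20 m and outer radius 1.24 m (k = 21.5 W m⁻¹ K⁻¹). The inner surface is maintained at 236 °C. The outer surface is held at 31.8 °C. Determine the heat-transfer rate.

Q = 4πk·ΔT/(1/r₁ − 1/r₂) = 4π × 21.5 × 204.2 / (1/1.20 − 1/1.24) = 2.05×10^6 W

Q = 2.05×10^6 W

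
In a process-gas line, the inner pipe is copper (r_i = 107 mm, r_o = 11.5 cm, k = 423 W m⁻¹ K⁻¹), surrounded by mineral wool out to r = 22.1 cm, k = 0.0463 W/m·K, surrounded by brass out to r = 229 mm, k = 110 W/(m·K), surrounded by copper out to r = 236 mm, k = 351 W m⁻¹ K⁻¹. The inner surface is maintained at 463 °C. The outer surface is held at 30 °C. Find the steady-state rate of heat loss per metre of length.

Q' = 193 W/m

Series thermal resistances, inner to outer:
  R'_copper = ln(0.115/0.107)/(2πk) = 0.07210/(2π·423) = 2.713×10^-5 m·K/W
  R'_mineral wool = ln(0.221/0.115)/(2πk) = 0.6532/(2π·0.0463) = 2.245 m·K/W
  R'_brass = ln(0.229/0.221)/(2πk) = 0.03556/(2π·110) = 5.145×10^-5 m·K/W
  R'_copper = ln(0.236/0.229)/(2πk) = 0.03011/(2π·351) = 1.365×10^-5 m·K/W
ΣR = 2.713×10^-5 + 2.245 + 5.145×10^-5 + 1.365×10^-5 = 2.245 m·K/W
Q' = ΔT/ΣR = (463 °C − 30 °C)/2.245 = 193 W/m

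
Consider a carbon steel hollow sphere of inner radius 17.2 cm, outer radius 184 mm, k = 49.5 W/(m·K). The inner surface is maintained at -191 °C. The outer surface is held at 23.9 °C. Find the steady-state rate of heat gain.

Q = 3.53×10^5 W

Q = 4πk·ΔT/(1/r₁ − 1/r₂) = 4π × 49.5 × 214.9 / (1/0.172 − 1/0.184) = 3.53×10^5 W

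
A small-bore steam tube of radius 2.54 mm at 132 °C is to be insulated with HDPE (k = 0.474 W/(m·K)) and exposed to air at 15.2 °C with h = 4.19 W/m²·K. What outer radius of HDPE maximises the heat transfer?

r_cr = 11.3 cm

For a cylinder, r_cr = k_ins/h = 0.474/4.19 = 0.113 m = 11.3 cm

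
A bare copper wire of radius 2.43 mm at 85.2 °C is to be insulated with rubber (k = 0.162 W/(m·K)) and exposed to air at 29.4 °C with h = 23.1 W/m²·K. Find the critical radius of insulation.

r_cr = 0.701 cm

For a cylinder, r_cr = k_ins/h = 0.162/23.1 = 0.00701 m = 0.701 cm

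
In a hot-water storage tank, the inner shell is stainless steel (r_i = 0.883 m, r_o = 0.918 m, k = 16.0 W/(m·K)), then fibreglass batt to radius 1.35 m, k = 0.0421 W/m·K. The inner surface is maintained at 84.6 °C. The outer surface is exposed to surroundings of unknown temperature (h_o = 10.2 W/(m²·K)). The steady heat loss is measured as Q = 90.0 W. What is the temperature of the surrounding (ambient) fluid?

T_out = 24.9 °C

Sum the resistances:
  R_stainless steel = (1/0.883 − 1/0.918)/(4πk) = 0.04318/(4π·16.0) = 2.148×10^-4 K/W
  R_fibreglass batt = (1/0.918 − 1/1.35)/(4πk) = 0.3486/(4π·0.0421) = 0.6589 K/W
  R_conv,out = 1/(4πr²h) = 1/(4π·1.35²·10.2) = 0.004281 K/W
ΣR = 0.6634 K/W
ΔT = Q·ΣR = 90.0 × 0.6634 = 59.71 K
Heat flows outward, so T_out = T_in − ΔT = 84.6 − 59.71 = 24.9 °C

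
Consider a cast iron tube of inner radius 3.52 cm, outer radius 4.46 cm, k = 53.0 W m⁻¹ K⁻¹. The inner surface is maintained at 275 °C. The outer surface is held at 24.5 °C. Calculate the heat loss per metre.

Q' = 352 kW/m

Q' = 2πk·ΔT/ln(r₂/r₁) = 2π × 53.0 × 250.5 / ln(0.0446/0.0352) = 3.52×10^5 W/m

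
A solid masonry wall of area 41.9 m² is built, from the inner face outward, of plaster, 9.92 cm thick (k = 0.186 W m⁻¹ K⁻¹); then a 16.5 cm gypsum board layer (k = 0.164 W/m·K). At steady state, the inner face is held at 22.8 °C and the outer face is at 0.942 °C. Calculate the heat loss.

Q = 595 W

Resistance network (inner→outer):
  R_plaster = L/(kA) = 0.0992/(0.186·41.9) = 0.01273 K/W
  R_gypsum board = L/(kA) = 0.165/(0.164·41.9) = 0.02401 K/W
ΣR = 0.01273 + 0.02401 = 0.03674 K/W
Q = ΔT/ΣR = (22.8 °C − 0.942 °C)/0.03674 = 595 W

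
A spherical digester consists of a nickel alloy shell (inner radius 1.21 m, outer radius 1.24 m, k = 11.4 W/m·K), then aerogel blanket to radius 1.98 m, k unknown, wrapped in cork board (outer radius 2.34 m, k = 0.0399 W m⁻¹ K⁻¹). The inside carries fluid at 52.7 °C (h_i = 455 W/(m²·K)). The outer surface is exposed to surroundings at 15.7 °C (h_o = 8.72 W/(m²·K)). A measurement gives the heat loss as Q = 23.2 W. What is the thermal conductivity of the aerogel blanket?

k = 0.0167 W/m·K

ΣR = ΔT/Q = |52.7 − 15.7|/23.2 = 1.595 K/W
Known resistances:
  R_conv,in = 1/(4πr²h) = 1/(4π·1.21²·455) = 1.195×10^-4 K/W
  R_nickel alloy = (1/1.21 − 1/1.24)/(4πk) = 0.01999/(4π·11.4) = 1.396×10^-4 K/W
  R_cork board = (1/1.98 − 1/2.34)/(4πk) = 0.07770/(4π·0.0399) = 0.1550 K/W
  R_conv,out = 1/(4πr²h) = 1/(4π·2.34²·8.72) = 0.001667 K/W
R_aerogel blanket = ΣR − ΣR_known = 1.595 − 0.1569 = 1.438 K/W
(1/r₁−1/r₂)/(4πk) = 1.438 ⇒ k = 0.3014/(4π·1.438) = 0.0167 W/m·K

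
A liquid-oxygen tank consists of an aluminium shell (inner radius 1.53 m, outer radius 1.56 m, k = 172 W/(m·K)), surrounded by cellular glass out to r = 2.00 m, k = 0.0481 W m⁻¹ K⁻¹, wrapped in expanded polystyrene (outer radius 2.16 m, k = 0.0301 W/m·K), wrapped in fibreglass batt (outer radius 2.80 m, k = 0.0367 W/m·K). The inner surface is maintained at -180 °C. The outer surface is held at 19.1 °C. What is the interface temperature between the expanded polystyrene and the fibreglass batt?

T = -62.4 °C

Resistance network (inner→outer):
  R_aluminium = (1/1.53 − 1/1.56)/(4πk) = 0.01257/(4π·172) = 5.815×10^-6 K/W
  R_cellular glass = (1/1.56 − 1/2.00)/(4πk) = 0.1410/(4π·0.0481) = 0.2333 K/W
  R_expanded polystyrene = (1/2.00 − 1/2.16)/(4πk) = 0.03704/(4π·0.0301) = 0.09792 K/W
  R_fibreglass batt = (1/2.16 − 1/2.80)/(4πk) = 0.1058/(4π·0.0367) = 0.2295 K/W
ΣR = 5.815×10^-6 + 0.2333 + 0.09792 + 0.2295 = 0.5607 K/W
Q = ΔT/ΣR = (-180 °C − 19.1 °C)/0.5607 = -355.1 W
From the inner boundary to the expanded polystyrene/fibreglass batt interface, ΣR_partial = 0.3312 K/W.
T_interface = T_in − Q·ΣR_partial = -180 °C − (-355.1)(0.3312) = -62.4 °C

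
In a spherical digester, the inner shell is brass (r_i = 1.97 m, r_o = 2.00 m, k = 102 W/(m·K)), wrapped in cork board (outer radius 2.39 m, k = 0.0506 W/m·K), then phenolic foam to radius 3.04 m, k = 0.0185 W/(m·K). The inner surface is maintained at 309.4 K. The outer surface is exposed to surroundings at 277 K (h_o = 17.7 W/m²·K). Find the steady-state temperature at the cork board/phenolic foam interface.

T = 301.3 K

Treat each layer as a resistance in series:
  R_brass = (1/1.97 − 1/2.00)/(4πk) = 0.007614/(4π·102) = 5.940×10^-6 K/W
  R_cork board = (1/2.00 − 1/2.39)/(4πk) = 0.08159/(4π·0.0506) = 0.1283 K/W
  R_phenolic foam = (1/2.39 − 1/3.04)/(4πk) = 0.08946/(4π·0.0185) = 0.3848 K/W
  R_conv,out = 1/(4πr²h) = 1/(4π·3.04²·17.7) = 4.865×10^-4 K/W
ΣR = 5.940×10^-6 + 0.1283 + 0.3848 + 4.865×10^-4 = 0.5136 K/W
Q = ΔT/ΣR = (309.4 K − 277 K)/0.5136 = 63.08 W
From the inner boundary to the cork board/phenolic foam interface, ΣR_partial = 0.1283 K/W.
T_interface = T_in − Q·ΣR_partial = 309.4 K − (63.08)(0.1283) = 301.3 K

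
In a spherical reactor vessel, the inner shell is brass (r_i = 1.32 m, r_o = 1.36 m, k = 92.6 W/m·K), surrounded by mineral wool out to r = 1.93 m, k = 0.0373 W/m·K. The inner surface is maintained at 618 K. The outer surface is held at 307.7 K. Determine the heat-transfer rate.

Series thermal resistances, inner to outer:
  R_brass = (1/1.32 − 1/1.36)/(4πk) = 0.02228/(4π·92.6) = 1.915×10^-5 K/W
  R_mineral wool = (1/1.36 − 1/1.93)/(4πk) = 0.2172/(4π·0.0373) = 0.4633 K/W
ΣR = 1.915×10^-5 + 0.4633 = 0.4633 K/W
Q = ΔT/ΣR = (618 K − 307.7 K)/0.4633 = 670 W

Q = 670 W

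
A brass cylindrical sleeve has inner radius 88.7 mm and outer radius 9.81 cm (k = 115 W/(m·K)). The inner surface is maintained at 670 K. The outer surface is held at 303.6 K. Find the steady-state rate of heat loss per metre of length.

Q' = 2πk·ΔT/ln(r₂/r₁) = 2π × 115 × 366.4 / ln(0.0981/0.0887) = 2.63×10^6 W/m

Q' = 2.63×10^6 W/m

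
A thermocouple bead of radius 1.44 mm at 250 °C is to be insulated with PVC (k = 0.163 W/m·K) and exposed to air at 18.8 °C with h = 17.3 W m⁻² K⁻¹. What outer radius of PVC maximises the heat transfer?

r_cr = 1.88 cm

For a sphere, r_cr = 2k_ins/h = 2·0.163/17.3 = 0.0188 m = 1.88 cm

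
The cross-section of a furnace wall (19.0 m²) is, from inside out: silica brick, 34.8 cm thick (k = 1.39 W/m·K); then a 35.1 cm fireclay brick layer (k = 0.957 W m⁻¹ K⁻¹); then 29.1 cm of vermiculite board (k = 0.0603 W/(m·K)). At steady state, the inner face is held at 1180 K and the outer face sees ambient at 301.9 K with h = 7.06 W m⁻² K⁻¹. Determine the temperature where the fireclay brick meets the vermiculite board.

Series thermal resistances, inner to outer:
  R_silica brick = L/(kA) = 0.348/(1.39·19.0) = 0.01318 K/W
  R_fireclay brick = L/(kA) = 0.351/(0.957·19.0) = 0.01930 K/W
  R_vermiculite board = L/(kA) = 0.291/(0.0603·19.0) = 0.2540 K/W
  R_conv,out = 1/(hA) = 1/(7.06·19.0) = 0.007455 K/W
ΣR = 0.01318 + 0.01930 + 0.2540 + 0.007455 = 0.2939 K/W
Q = ΔT/ΣR = (1180 K − 301.9 K)/0.2939 = 2988 W
From the inner boundary to the fireclay brick/vermiculite board interface, ΣR_partial = 0.03248 K/W.
T_interface = T_in − Q·ΣR_partial = 1180 K − (2988)(0.03248) = 1083 K

T = 1083 K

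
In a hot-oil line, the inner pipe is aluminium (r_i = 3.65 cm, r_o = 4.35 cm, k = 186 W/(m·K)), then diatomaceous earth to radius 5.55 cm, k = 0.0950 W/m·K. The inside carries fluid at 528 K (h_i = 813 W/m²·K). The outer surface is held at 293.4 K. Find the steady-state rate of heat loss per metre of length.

Q' = 567 W/m

Resistance network (inner→outer):
  R'_conv,in = 1/(2πr h) = 1/(2π·0.0365·813) = 0.005363 m·K/W
  R'_aluminium = ln(0.0435/0.0365)/(2πk) = 0.1754/(2π·186) = 1.501×10^-4 m·K/W
  R'_diatomaceous earth = ln(0.0555/0.0435)/(2πk) = 0.2436/(2π·0.0950) = 0.4081 m·K/W
ΣR = 0.005363 + 1.501×10^-4 + 0.4081 = 0.4136 m·K/W
Q' = ΔT/ΣR = (528 K − 293.4 K)/0.4136 = 567 W/m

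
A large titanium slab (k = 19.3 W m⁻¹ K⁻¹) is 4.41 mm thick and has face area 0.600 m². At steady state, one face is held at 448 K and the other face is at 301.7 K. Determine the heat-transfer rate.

Q = kA·ΔT/L = 19.3 × 0.600 × |448 K − 301.7 K| / 0.00441 = 3.84×10^5 W

Q = 384 kW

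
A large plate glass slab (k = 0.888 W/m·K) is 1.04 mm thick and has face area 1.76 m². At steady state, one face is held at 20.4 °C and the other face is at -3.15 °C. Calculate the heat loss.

Q = kA·ΔT/L = 0.888 × 1.76 × |20.4 °C − -3.15 °C| / 0.00104 = 35400 W

Q = 35.4 kW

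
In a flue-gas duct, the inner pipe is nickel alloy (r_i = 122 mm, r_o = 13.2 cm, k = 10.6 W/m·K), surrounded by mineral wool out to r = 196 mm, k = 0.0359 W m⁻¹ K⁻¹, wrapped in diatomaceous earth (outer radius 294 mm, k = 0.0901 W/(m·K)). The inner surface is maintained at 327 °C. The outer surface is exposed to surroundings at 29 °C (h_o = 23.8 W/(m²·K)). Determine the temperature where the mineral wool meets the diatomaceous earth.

T = 117 °C

Series thermal resistances, inner to outer:
  R'_nickel alloy = ln(0.132/0.122)/(2πk) = 0.07878/(2π·10.6) = 0.001183 m·K/W
  R'_mineral wool = ln(0.196/0.132)/(2πk) = 0.3953/(2π·0.0359) = 1.753 m·K/W
  R'_diatomaceous earth = ln(0.294/0.196)/(2πk) = 0.4055/(2π·0.0901) = 0.7162 m·K/W
  R'_conv,out = 1/(2πr h) = 1/(2π·0.294·23.8) = 0.02275 m·K/W
ΣR = 0.001183 + 1.753 + 0.7162 + 0.02275 = 2.493 m·K/W
Q' = ΔT/ΣR = (327 °C − 29 °C)/2.493 = 119.5 W/m
From the inner boundary to the mineral wool/diatomaceous earth interface, ΣR_partial = 1.754 m·K/W.
T_interface = T_in − Q'·ΣR_partial = 327 °C − (119.5)(1.754) = 117 °C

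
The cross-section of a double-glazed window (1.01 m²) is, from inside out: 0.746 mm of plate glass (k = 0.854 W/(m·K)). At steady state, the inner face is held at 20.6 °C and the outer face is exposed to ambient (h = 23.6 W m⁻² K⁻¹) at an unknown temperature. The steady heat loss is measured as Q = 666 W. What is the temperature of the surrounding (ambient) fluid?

Sum the resistances:
  R_plate glass = L/(kA) = 7.46×10^-4/(0.854·1.01) = 8.649×10^-4 K/W
  R_conv,out = 1/(hA) = 1/(23.6·1.01) = 0.04195 K/W
ΣR = 0.04282 K/W
ΔT = Q·ΣR = 666 × 0.04282 = 28.52 K
Heat flows outward, so T_out = T_in − ΔT = 20.6 − 28.52 = -7.92 °C

T_out = -7.92 °C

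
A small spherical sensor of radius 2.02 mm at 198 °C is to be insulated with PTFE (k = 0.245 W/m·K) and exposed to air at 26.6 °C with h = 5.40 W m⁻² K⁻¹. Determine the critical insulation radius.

r_cr = 9.07 cm

For a sphere, r_cr = 2k_ins/h = 2·0.245/5.40 = 0.0907 m = 9.07 cm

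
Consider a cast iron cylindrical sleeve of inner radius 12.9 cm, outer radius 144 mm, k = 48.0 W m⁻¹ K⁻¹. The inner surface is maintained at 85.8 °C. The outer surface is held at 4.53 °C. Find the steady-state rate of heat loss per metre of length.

Q' = 2.23×10^5 W/m

Q' = 2πk·ΔT/ln(r₂/r₁) = 2π × 48.0 × 81.27 / ln(0.144/0.129) = 2.23×10^5 W/m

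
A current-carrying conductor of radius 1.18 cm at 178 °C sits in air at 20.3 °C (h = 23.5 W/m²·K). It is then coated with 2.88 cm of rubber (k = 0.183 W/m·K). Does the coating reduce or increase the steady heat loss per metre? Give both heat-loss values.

Critical radius for a cylinder: r_cr = k/h = 0.00779 m = 0.779 cm.
Outer radius after coating: r₂ = 0.0118 + 0.0288 = 0.0406 m.
Since r₁ ≥ r_cr, any added insulation reduces the heat loss.
Bare: R = 1/(2πr₁h) = 0.5739 m·K/W; Q = 157.7/0.5739 = 275 W/m.
Coated: R = R_cond + R_conv = 1.241 m·K/W; Q = 157.7/1.241 = 127 W/m.

reduces: 275 → 127 W/m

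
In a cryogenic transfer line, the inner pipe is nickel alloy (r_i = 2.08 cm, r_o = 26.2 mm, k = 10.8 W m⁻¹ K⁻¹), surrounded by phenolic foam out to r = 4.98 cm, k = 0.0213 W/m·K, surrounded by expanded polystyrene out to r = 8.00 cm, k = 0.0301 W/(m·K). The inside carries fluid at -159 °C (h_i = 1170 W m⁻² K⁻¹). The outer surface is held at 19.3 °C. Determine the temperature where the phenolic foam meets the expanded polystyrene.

Treat each layer as a resistance in series:
  R'_conv,in = 1/(2πr h) = 1/(2π·0.0208·1170) = 0.006540 m·K/W
  R'_nickel alloy = ln(0.0262/0.0208)/(2πk) = 0.2308/(2π·10.8) = 0.003401 m·K/W
  R'_phenolic foam = ln(0.0498/0.0262)/(2πk) = 0.6423/(2π·0.0213) = 4.799 m·K/W
  R'_expanded polystyrene = ln(0.0800/0.0498)/(2πk) = 0.4740/(2π·0.0301) = 2.506 m·K/W
ΣR = 0.006540 + 0.003401 + 4.799 + 2.506 = 7.315 m·K/W
Q' = ΔT/ΣR = (-159 °C − 19.3 °C)/7.315 = -24.37 W/m
From the inner boundary to the phenolic foam/expanded polystyrene interface, ΣR_partial = 4.809 m·K/W.
T_interface = T_in − Q'·ΣR_partial = -159 °C − (-24.37)(4.809) = -41.8 °C

T = -41.8 °C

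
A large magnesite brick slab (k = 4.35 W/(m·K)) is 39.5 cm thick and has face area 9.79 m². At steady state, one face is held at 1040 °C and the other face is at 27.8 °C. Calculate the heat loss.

Q = kA·ΔT/L = 4.35 × 9.79 × |1040 °C − 27.8 °C| / 0.395 = 1.09×10^5 W

Q = 109 kW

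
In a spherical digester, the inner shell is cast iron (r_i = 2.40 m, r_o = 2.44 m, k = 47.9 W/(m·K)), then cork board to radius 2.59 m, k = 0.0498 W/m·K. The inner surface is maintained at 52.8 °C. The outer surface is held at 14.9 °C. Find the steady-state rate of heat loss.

Q = 999 W

Resistance network (inner→outer):
  R_cast iron = (1/2.40 − 1/2.44)/(4πk) = 0.006831/(4π·47.9) = 1.135×10^-5 K/W
  R_cork board = (1/2.44 − 1/2.59)/(4πk) = 0.02374/(4π·0.0498) = 0.03793 K/W
ΣR = 1.135×10^-5 + 0.03793 = 0.03794 K/W
Q = ΔT/ΣR = (52.8 °C − 14.9 °C)/0.03794 = 999 W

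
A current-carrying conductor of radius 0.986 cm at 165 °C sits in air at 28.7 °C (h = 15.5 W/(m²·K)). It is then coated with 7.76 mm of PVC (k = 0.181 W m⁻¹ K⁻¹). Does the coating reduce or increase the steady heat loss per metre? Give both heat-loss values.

Critical radius for a cylinder: r_cr = k/h = 0.0117 m = 1.17 cm.
Outer radius after coating: r₂ = 0.00986 + 0.00776 = 0.01762 m.
r₁ < r_cr < r₂: heat loss rises to a maximum at r_cr then falls. Whether the coating helps depends on whether Q(r₂) has dropped back below Q(r₁).
Bare: R = 1/(2πr₁h) = 1.041 m·K/W; Q = 136.3/1.041 = 131 W/m.
Coated: R = R_cond + R_conv = 1.093 m·K/W; Q = 136.3/1.093 = 125 W/m.

reduces: 131 → 125 W/m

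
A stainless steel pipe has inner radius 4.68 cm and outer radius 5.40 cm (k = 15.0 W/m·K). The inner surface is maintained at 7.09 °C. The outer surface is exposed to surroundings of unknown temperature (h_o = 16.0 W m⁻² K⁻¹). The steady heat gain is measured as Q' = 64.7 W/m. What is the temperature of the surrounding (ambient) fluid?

Sum the resistances:
  R'_stainless steel = ln(0.0540/0.0468)/(2πk) = 0.1431/(2π·15.0) = 0.001518 m·K/W
  R'_conv,out = 1/(2πr h) = 1/(2π·0.0540·16.0) = 0.1842 m·K/W
ΣR = 0.1857 m·K/W
ΔT = Q'·ΣR = 64.7 × 0.1857 = 12.01 K
Heat flows inward, so T_out = T_in + ΔT = 7.09 + 12.01 = 19.1 °C

T_out = 19.1 °C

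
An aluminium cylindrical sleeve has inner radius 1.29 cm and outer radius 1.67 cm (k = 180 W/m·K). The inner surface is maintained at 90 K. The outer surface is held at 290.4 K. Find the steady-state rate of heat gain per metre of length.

Q' = 2πk·ΔT/ln(r₂/r₁) = 2π × 180 × 200.4 / ln(0.0167/0.0129) = 8.78×10^5 W/m

Q' = 8.78×10^5 W/m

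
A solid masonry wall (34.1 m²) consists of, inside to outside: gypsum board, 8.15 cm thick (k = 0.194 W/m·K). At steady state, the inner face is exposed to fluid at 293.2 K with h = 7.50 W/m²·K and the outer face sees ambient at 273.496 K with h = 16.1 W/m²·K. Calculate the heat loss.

Q = 1090 W

Series thermal resistances, inner to outer:
  R_conv,in = 1/(hA) = 1/(7.50·34.1) = 0.003910 K/W
  R_gypsum board = L/(kA) = 0.0815/(0.194·34.1) = 0.01232 K/W
  R_conv,out = 1/(hA) = 1/(16.1·34.1) = 0.001821 K/W
ΣR = 0.003910 + 0.01232 + 0.001821 = 0.01805 K/W
Q = ΔT/ΣR = (293.2 K − 273.496 K)/0.01805 = 1090 W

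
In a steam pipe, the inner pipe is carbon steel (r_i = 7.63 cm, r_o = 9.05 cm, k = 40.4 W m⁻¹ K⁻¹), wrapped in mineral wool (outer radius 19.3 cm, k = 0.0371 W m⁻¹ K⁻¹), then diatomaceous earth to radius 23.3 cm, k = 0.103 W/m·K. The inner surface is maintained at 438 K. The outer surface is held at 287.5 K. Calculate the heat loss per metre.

Resistance network (inner→outer):
  R'_carbon steel = ln(0.0905/0.0763)/(2πk) = 0.1707/(2π·40.4) = 6.724×10^-4 m·K/W
  R'_mineral wool = ln(0.193/0.0905)/(2πk) = 0.7573/(2π·0.0371) = 3.249 m·K/W
  R'_diatomaceous earth = ln(0.233/0.193)/(2πk) = 0.1883/(2π·0.103) = 0.2910 m·K/W
ΣR = 6.724×10^-4 + 3.249 + 0.2910 = 3.541 m·K/W
Q' = ΔT/ΣR = (438 K − 287.5 K)/3.541 = 42.5 W/m

Q' = 42.5 W/m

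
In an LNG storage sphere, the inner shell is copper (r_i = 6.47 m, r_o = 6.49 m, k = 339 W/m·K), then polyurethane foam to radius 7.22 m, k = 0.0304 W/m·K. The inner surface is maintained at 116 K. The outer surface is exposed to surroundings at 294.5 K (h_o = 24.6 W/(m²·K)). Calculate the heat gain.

Series thermal resistances, inner to outer:
  R_copper = (1/6.47 − 1/6.49)/(4πk) = 4.763×10^-4/(4π·339) = 1.118×10^-7 K/W
  R_polyurethane foam = (1/6.49 − 1/7.22)/(4πk) = 0.01558/(4π·0.0304) = 0.04078 K/W
  R_conv,out = 1/(4πr²h) = 1/(4π·7.22²·24.6) = 6.206×10^-5 K/W
ΣR = 1.118×10^-7 + 0.04078 + 6.206×10^-5 = 0.04084 K/W
Q = ΔT/ΣR = (116 K − 294.5 K)/0.04084 = -4370 W
(Negative Q ⇒ heat flows inward; heat gain = 4370 W.)

Q = 4370 W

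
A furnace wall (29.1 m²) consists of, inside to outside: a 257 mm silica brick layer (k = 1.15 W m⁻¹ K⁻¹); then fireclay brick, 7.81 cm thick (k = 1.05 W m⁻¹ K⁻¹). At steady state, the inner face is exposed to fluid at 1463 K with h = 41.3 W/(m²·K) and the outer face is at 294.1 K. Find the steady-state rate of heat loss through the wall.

Treat each layer as a resistance in series:
  R_conv,in = 1/(hA) = 1/(41.3·29.1) = 8.321×10^-4 K/W
  R_silica brick = L/(kA) = 0.257/(1.15·29.1) = 0.007680 K/W
  R_fireclay brick = L/(kA) = 0.0781/(1.05·29.1) = 0.002556 K/W
ΣR = 8.321×10^-4 + 0.007680 + 0.002556 = 0.01107 K/W
Q = ΔT/ΣR = (1463 K − 294.1 K)/0.01107 = 1.06×10^5 W

Q = 106 kW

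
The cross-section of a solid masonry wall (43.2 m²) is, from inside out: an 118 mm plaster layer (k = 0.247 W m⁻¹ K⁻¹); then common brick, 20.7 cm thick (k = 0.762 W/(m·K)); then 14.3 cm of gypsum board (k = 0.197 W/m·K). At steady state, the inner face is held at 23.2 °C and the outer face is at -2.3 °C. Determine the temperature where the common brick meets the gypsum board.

T = 10.2 °C

Resistance network (inner→outer):
  R_plaster = L/(kA) = 0.118/(0.247·43.2) = 0.01106 K/W
  R_common brick = L/(kA) = 0.207/(0.762·43.2) = 0.006288 K/W
  R_gypsum board = L/(kA) = 0.143/(0.197·43.2) = 0.01680 K/W
ΣR = 0.01106 + 0.006288 + 0.01680 = 0.03415 K/W
Q = ΔT/ΣR = (23.2 °C − -2.3 °C)/0.03415 = 746.7 W
From the inner boundary to the common brick/gypsum board interface, ΣR_partial = 0.01735 K/W.
T_interface = T_in − Q·ΣR_partial = 23.2 °C − (746.7)(0.01735) = 10.2 °C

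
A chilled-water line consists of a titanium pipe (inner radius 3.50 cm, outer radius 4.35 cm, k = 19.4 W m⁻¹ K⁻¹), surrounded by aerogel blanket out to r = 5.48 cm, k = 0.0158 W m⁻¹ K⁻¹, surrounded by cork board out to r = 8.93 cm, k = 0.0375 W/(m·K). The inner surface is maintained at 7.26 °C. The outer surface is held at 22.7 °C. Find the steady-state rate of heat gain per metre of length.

Q' = 3.51 W/m

Series thermal resistances, inner to outer:
  R'_titanium = ln(0.0435/0.0350)/(2πk) = 0.2174/(2π·19.4) = 0.001784 m·K/W
  R'_aerogel blanket = ln(0.0548/0.0435)/(2πk) = 0.2309/(2π·0.0158) = 2.326 m·K/W
  R'_cork board = ln(0.0893/0.0548)/(2πk) = 0.4883/(2π·0.0375) = 2.072 m·K/W
ΣR = 0.001784 + 2.326 + 2.072 = 4.400 m·K/W
Q' = ΔT/ΣR = (7.26 °C − 22.7 °C)/4.400 = -3.51 W/m
(Negative Q' ⇒ heat flows inward; heat gain = 3.51 W/m.)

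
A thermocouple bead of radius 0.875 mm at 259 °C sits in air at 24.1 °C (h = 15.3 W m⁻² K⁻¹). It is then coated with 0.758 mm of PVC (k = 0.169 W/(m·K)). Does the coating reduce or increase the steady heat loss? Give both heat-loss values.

Critical radius for a sphere: r_cr = 2k/h = 0.0221 m = 2.21 cm.
Outer radius after coating: r₂ = 8.75×10^-4 + 7.58×10^-4 = 0.001633 m.
Since r₁ < r_cr and r₂ ≤ r_cr, the coating moves toward the maximum at r_cr — heat loss rises.
Bare: R = 1/(4πr₁²h) = 6793 K/W; Q = 234.9/6793 = 0.0346 W.
Coated: R = R_cond + R_conv = 2200 K/W; Q = 234.9/2200 = 0.107 W.

increases: 0.0346 → 0.107 W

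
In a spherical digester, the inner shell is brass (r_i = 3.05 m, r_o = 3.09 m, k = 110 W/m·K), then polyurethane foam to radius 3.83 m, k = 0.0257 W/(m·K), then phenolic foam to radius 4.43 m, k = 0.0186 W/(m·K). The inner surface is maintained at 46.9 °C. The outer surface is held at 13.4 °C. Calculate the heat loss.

Q = 97.1 W

Series thermal resistances, inner to outer:
  R_brass = (1/3.05 − 1/3.09)/(4πk) = 0.004244/(4π·110) = 3.070×10^-6 K/W
  R_polyurethane foam = (1/3.09 − 1/3.83)/(4πk) = 0.06253/(4π·0.0257) = 0.1936 K/W
  R_phenolic foam = (1/3.83 − 1/4.43)/(4πk) = 0.03536/(4π·0.0186) = 0.1513 K/W
ΣR = 3.070×10^-6 + 0.1936 + 0.1513 = 0.3449 K/W
Q = ΔT/ΣR = (46.9 °C − 13.4 °C)/0.3449 = 97.1 W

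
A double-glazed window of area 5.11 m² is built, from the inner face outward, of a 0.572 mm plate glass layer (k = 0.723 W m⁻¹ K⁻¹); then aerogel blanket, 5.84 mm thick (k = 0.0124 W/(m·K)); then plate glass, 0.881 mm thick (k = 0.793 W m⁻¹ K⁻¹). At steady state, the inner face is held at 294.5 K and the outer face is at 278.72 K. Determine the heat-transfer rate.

Q = 171 W

Treat each layer as a resistance in series:
  R_plate glass = L/(kA) = 5.72×10^-4/(0.723·5.11) = 1.548×10^-4 K/W
  R_aerogel blanket = L/(kA) = 0.00584/(0.0124·5.11) = 0.09217 K/W
  R_plate glass = L/(kA) = 8.81×10^-4/(0.793·5.11) = 2.174×10^-4 K/W
ΣR = 1.548×10^-4 + 0.09217 + 2.174×10^-4 = 0.09254 K/W
Q = ΔT/ΣR = (294.5 K − 278.72 K)/0.09254 = 171 W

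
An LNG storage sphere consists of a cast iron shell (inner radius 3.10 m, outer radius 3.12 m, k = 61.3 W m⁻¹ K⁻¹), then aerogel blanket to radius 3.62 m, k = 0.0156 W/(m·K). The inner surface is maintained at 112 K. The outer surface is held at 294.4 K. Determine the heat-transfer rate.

Series thermal resistances, inner to outer:
  R_cast iron = (1/3.10 − 1/3.12)/(4πk) = 0.002068/(4π·61.3) = 2.684×10^-6 K/W
  R_aerogel blanket = (1/3.12 − 1/3.62)/(4πk) = 0.04427/(4π·0.0156) = 0.2258 K/W
ΣR = 2.684×10^-6 + 0.2258 = 0.2258 K/W
Q = ΔT/ΣR = (112 K − 294.4 K)/0.2258 = -808 W
(Negative Q ⇒ heat flows inward; heat gain = 808 W.)

Q = 808 W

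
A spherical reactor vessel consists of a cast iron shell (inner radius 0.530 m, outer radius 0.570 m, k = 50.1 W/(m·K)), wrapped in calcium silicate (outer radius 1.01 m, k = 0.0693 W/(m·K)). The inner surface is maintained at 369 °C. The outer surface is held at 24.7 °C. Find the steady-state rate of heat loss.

Q = 392 W

Resistance network (inner→outer):
  R_cast iron = (1/0.530 − 1/0.570)/(4πk) = 0.1324/(4π·50.1) = 2.103×10^-4 K/W
  R_calcium silicate = (1/0.570 − 1/1.01)/(4πk) = 0.7643/(4π·0.0693) = 0.8776 K/W
ΣR = 2.103×10^-4 + 0.8776 = 0.8778 K/W
Q = ΔT/ΣR = (369 °C − 24.7 °C)/0.8778 = 392 W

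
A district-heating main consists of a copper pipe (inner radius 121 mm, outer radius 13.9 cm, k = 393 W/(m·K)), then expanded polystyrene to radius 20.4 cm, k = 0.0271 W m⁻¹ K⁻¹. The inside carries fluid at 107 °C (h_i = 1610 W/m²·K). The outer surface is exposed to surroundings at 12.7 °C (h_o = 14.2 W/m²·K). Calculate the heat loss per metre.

Q' = 40.8 W/m

Series thermal resistances, inner to outer:
  R'_conv,in = 1/(2πr h) = 1/(2π·0.121·1610) = 8.170×10^-4 m·K/W
  R'_copper = ln(0.139/0.121)/(2πk) = 0.1387/(2π·393) = 5.616×10^-5 m·K/W
  R'_expanded polystyrene = ln(0.204/0.139)/(2πk) = 0.3836/(2π·0.0271) = 2.253 m·K/W
  R'_conv,out = 1/(2πr h) = 1/(2π·0.204·14.2) = 0.05494 m·K/W
ΣR = 8.170×10^-4 + 5.616×10^-5 + 2.253 + 0.05494 = 2.309 m·K/W
Q' = ΔT/ΣR = (107 °C − 12.7 °C)/2.309 = 40.8 W/m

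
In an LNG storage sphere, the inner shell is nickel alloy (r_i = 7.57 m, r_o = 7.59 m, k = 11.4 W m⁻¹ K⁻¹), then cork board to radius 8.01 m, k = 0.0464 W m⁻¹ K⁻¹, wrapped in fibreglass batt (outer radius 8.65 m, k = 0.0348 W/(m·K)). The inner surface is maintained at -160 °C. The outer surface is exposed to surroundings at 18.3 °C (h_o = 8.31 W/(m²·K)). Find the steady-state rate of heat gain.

Q = 5.39 kW

Series thermal resistances, inner to outer:
  R_nickel alloy = (1/7.57 − 1/7.59)/(4πk) = 3.481×10^-4/(4π·11.4) = 2.430×10^-6 K/W
  R_cork board = (1/7.59 − 1/8.01)/(4πk) = 0.006908/(4π·0.0464) = 0.01185 K/W
  R_fibreglass batt = (1/8.01 − 1/8.65)/(4πk) = 0.009237/(4π·0.0348) = 0.02112 K/W
  R_conv,out = 1/(4πr²h) = 1/(4π·8.65²·8.31) = 1.280×10^-4 K/W
ΣR = 2.430×10^-6 + 0.01185 + 0.02112 + 1.280×10^-4 = 0.03310 K/W
Q = ΔT/ΣR = (-160 °C − 18.3 °C)/0.03310 = -5390 W
(Negative Q ⇒ heat flows inward; heat gain = 5390 W.)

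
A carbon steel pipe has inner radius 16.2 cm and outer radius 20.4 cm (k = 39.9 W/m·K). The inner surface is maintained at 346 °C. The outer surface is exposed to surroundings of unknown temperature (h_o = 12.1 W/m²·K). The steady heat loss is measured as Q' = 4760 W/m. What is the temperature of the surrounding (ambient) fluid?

T_out = 34.7 °C

Series resistances:
  R'_carbon steel = ln(0.204/0.162)/(2πk) = 0.2305/(2π·39.9) = 9.195×10^-4 m·K/W
  R'_conv,out = 1/(2πr h) = 1/(2π·0.204·12.1) = 0.06448 m·K/W
ΣR = 0.06540 m·K/W
ΔT = Q'·ΣR = 4760 × 0.06540 = 311.3 K
Heat flows outward, so T_out = T_in − ΔT = 346 − 311.3 = 34.7 °C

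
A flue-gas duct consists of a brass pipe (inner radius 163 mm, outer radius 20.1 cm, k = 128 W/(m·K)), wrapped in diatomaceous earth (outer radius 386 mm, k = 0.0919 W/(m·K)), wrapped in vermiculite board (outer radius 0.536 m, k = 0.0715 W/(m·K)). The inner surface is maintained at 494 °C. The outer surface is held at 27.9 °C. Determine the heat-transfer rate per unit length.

Resistance network (inner→outer):
  R'_brass = ln(0.201/0.163)/(2πk) = 0.2096/(2π·128) = 2.606×10^-4 m·K/W
  R'_diatomaceous earth = ln(0.386/0.201)/(2πk) = 0.6525/(2π·0.0919) = 1.130 m·K/W
  R'_vermiculite board = ln(0.536/0.386)/(2πk) = 0.3283/(2π·0.0715) = 0.7308 m·K/W
ΣR = 2.606×10^-4 + 1.130 + 0.7308 = 1.861 m·K/W
Q' = ΔT/ΣR = (494 °C − 27.9 °C)/1.861 = 250 W/m

Q' = 250 W/m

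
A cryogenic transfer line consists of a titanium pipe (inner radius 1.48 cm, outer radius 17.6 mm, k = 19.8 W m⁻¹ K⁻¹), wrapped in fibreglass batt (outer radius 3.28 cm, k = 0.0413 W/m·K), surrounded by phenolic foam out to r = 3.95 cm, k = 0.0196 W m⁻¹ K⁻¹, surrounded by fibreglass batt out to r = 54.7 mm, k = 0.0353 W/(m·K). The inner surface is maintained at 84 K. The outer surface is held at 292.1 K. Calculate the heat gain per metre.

Q' = 38.7 W/m

Treat each layer as a resistance in series:
  R'_titanium = ln(0.0176/0.0148)/(2πk) = 0.1733/(2π·19.8) = 0.001393 m·K/W
  R'_fibreglass batt = ln(0.0328/0.0176)/(2πk) = 0.6225/(2π·0.0413) = 2.399 m·K/W
  R'_phenolic foam = ln(0.0395/0.0328)/(2πk) = 0.1859/(2π·0.0196) = 1.509 m·K/W
  R'_fibreglass batt = ln(0.0547/0.0395)/(2πk) = 0.3256/(2π·0.0353) = 1.468 m·K/W
ΣR = 0.001393 + 2.399 + 1.509 + 1.468 = 5.377 m·K/W
Q' = ΔT/ΣR = (84 K − 292.1 K)/5.377 = -38.7 W/m
(Negative Q' ⇒ heat flows inward; heat gain = 38.7 W/m.)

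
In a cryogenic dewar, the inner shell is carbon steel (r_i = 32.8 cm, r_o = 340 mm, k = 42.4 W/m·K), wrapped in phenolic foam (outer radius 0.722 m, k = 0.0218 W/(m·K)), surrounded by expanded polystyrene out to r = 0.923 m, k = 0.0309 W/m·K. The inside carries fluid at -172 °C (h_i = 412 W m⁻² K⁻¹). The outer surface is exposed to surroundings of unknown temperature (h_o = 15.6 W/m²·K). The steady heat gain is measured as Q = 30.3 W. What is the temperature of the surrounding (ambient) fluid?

T_out = 23.9 °C

Sum the resistances:
  R_conv,in = 1/(4πr²h) = 1/(4π·0.328²·412) = 0.001795 K/W
  R_carbon steel = (1/0.328 − 1/0.340)/(4πk) = 0.1076/(4π·42.4) = 2.020×10^-4 K/W
  R_phenolic foam = (1/0.340 − 1/0.722)/(4πk) = 1.556/(4π·0.0218) = 5.680 K/W
  R_expanded polystyrene = (1/0.722 − 1/0.923)/(4πk) = 0.3016/(4π·0.0309) = 0.7768 K/W
  R_conv,out = 1/(4πr²h) = 1/(4π·0.923²·15.6) = 0.005988 K/W
ΣR = 6.465 K/W
ΔT = Q·ΣR = 30.3 × 6.465 = 195.9 K
Heat flows inward, so T_out = T_in + ΔT = -172 + 195.9 = 23.9 °C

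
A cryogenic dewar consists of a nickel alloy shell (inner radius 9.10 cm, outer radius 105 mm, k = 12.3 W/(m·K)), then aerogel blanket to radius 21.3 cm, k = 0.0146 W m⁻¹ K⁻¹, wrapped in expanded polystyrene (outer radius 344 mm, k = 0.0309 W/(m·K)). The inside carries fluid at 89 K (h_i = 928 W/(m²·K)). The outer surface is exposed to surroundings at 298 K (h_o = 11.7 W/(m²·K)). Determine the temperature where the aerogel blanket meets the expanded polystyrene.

Resistance network (inner→outer):
  R_conv,in = 1/(4πr²h) = 1/(4π·0.0910²·928) = 0.01036 K/W
  R_nickel alloy = (1/0.0910 − 1/0.105)/(4πk) = 1.465/(4π·12.3) = 0.009479 K/W
  R_aerogel blanket = (1/0.105 − 1/0.213)/(4πk) = 4.829/(4π·0.0146) = 26.32 K/W
  R_expanded polystyrene = (1/0.213 − 1/0.344)/(4πk) = 1.788/(4π·0.0309) = 4.604 K/W
  R_conv,out = 1/(4πr²h) = 1/(4π·0.344²·11.7) = 0.05748 K/W
ΣR = 0.01036 + 0.009479 + 26.32 + 4.604 + 0.05748 = 31.00 K/W
Q = ΔT/ΣR = (89 K − 298 K)/31.00 = -6.742 W
From the inner boundary to the aerogel blanket/expanded polystyrene interface, ΣR_partial = 26.34 K/W.
T_interface = T_in − Q·ΣR_partial = 89 K − (-6.742)(26.34) = 266.6 K

T = 266.6 K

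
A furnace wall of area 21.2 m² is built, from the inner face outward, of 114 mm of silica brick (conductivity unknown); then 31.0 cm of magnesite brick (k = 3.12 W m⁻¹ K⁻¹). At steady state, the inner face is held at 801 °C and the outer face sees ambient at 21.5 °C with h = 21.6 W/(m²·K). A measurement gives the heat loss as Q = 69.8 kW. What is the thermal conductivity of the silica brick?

ΣR = ΔT/Q = |801 − 21.5|/69800 = 0.01117 K/W
Known resistances:
  R_magnesite brick = L/(kA) = 0.310/(3.12·21.2) = 0.004687 K/W
  R_conv,out = 1/(hA) = 1/(21.6·21.2) = 0.002184 K/W
R_silica brick = ΣR − ΣR_known = 0.01117 − 0.006871 = 0.004299 K/W
L/(kA) = 0.004299 ⇒ k = 0.114/(0.004299·21.2) = 1.25 W/m·K

k = 1.25 W/m·K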